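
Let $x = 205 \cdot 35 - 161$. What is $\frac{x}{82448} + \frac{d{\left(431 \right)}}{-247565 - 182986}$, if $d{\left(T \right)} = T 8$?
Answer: $\frac{1367802005}{17749034424} \approx 0.077063$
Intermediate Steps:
$x = 7014$ ($x = 7175 - 161 = 7014$)
$d{\left(T \right)} = 8 T$
$\frac{x}{82448} + \frac{d{\left(431 \right)}}{-247565 - 182986} = \frac{7014}{82448} + \frac{8 \cdot 431}{-247565 - 182986} = 7014 \cdot \frac{1}{82448} + \frac{3448}{-247565 - 182986} = \frac{3507}{41224} + \frac{3448}{-430551} = \frac{3507}{41224} + 3448 \left(- \frac{1}{430551}\right) = \frac{3507}{41224} - \frac{3448}{430551} = \frac{1367802005}{17749034424}$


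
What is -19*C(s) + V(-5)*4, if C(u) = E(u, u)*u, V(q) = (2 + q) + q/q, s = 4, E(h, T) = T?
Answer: -312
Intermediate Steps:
V(q) = 3 + q (V(q) = (2 + q) + 1 = 3 + q)
C(u) = u**2 (C(u) = u*u = u**2)
-19*C(s) + V(-5)*4 = -19*4**2 + (3 - 5)*4 = -19*16 - 2*4 = -304 - 8 = -312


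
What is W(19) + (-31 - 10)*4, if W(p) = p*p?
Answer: 197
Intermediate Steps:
W(p) = p²
W(19) + (-31 - 10)*4 = 19² + (-31 - 10)*4 = 361 - 41*4 = 361 - 164 = 197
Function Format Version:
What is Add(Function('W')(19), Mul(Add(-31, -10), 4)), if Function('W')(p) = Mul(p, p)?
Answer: 197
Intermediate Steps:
Function('W')(p) = Pow(p, 2)
Add(Function('W')(19), Mul(Add(-31, -10), 4)) = Add(Pow(19, 2), Mul(Add(-31, -10), 4)) = Add(361, Mul(-41, 4)) = Add(361, -164) = 197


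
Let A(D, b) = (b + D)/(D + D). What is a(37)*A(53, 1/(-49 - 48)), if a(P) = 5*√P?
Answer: 12850*√37/5141 ≈ 15.204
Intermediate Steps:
A(D, b) = (D + b)/(2*D) (A(D, b) = (D + b)/((2*D)) = (D + b)*(1/(2*D)) = (D + b)/(2*D))
a(37)*A(53, 1/(-49 - 48)) = (5*√37)*((½)*(53 + 1/(-49 - 48))/53) = (5*√37)*((½)*(1/53)*(53 + 1/(-97))) = (5*√37)*((½)*(1/53)*(53 - 1/97)) = (5*√37)*((½)*(1/53)*(5140/97)) = (5*√37)*(2570/5141) = 12850*√37/5141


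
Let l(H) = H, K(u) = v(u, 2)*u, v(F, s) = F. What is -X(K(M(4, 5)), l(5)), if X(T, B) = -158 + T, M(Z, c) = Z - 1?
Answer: 149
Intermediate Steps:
M(Z, c) = -1 + Z
K(u) = u² (K(u) = u*u = u²)
-X(K(M(4, 5)), l(5)) = -(-158 + (-1 + 4)²) = -(-158 + 3²) = -(-158 + 9) = -1*(-149) = 149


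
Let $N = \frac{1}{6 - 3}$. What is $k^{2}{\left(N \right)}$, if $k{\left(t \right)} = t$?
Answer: $\frac{1}{9} \approx 0.11111$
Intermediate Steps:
$N = \frac{1}{3} \approx 0.33333$
$k^{2}{\left(N \right)} = \left(\frac{1}{3}\right)^{2} = \frac{1}{9}$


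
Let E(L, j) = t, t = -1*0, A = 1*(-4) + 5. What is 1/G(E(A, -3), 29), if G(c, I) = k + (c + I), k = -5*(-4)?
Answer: 1/49 ≈ 0.020408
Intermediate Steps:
A = 1 (A = -4 + 5 = 1)
t = 0
E(L, j) = 0
k = 20
G(c, I) = 20 + I + c (G(c, I) = 20 + (c + I) = 20 + (I + c) = 20 + I + c)
1/G(E(A, -3), 29) = 1/(20 + 29 + 0) = 1/49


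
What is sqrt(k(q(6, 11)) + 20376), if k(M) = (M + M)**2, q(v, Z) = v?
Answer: 6*sqrt(570) ≈ 143.25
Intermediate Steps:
k(M) = 4*M**2 (k(M) = (2*M)**2 = 4*M**2)
sqrt(k(q(6, 11)) + 20376) = sqrt(4*6**2 + 20376) = sqrt(4*36 + 20376) = sqrt(144 + 20376) = sqrt(20520) = 6*sqrt(570)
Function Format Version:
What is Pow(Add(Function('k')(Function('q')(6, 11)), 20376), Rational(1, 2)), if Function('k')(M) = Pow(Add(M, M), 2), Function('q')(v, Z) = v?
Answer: Mul(6, Pow(570, Rational(1, 2))) ≈ 143.25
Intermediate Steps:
Function('k')(M) = Mul(4, Pow(M, 2)) (Function('k')(M) = Pow(Mul(2, M), 2) = Mul(4, Pow(M, 2)))
Pow(Add(Function('k')(Function('q')(6, 11)), 20376), Rational(1, 2)) = Pow(Add(Mul(4, Pow(6, 2)), 20376), Rational(1, 2)) = Pow(Add(Mul(4, 36), 20376), Rational(1, 2)) = Pow(Add(144, 20376), Rational(1, 2)) = Pow(20520, Rational(1, 2)) = Mul(6, Pow(570, Rational(1, 2)))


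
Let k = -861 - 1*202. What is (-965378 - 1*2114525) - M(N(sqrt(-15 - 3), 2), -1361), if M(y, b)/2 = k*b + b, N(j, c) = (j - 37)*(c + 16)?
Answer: -5970667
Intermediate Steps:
k = -1063 (k = -861 - 202 = -1063)
N(j, c) = (-37 + j)*(16 + c)
M(y, b) = -2124*b (M(y, b) = 2*(-1063*b + b) = 2*(-1062*b) = -2124*b)
(-965378 - 1*2114525) - M(N(sqrt(-15 - 3), 2), -1361) = (-965378 - 1*2114525) - (-2124)*(-1361) = (-965378 - 2114525) - 1*2890764 = -3079903 - 2890764 = -5970667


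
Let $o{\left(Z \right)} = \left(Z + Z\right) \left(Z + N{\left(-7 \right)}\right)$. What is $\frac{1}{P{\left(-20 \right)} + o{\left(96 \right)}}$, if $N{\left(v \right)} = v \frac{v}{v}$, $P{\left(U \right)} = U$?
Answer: $\frac{1}{17068} \approx 5.8589 \cdot 10^{-5}$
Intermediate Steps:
$N{\left(v \right)} = v$ ($N{\left(v \right)} = v 1 = v$)
$o{\left(Z \right)} = 2 Z \left(-7 + Z\right)$ ($o{\left(Z \right)} = \left(Z + Z\right) \left(Z - 7\right) = 2 Z \left(-7 + Z\right)$)
$\frac{1}{P{\left(-20 \right)} + o{\left(96 \right)}} = \frac{1}{-20 + 2 \cdot 96 \left(-7 + 96\right)} = \frac{1}{-20 + 2 \cdot 96 \cdot 89} = \frac{1}{-20 + 17088} = \frac{1}{17068}$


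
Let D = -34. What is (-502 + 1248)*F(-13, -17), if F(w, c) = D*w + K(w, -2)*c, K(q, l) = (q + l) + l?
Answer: 545326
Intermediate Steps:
K(q, l) = q + 2*l (K(q, l) = (l + q) + l = q + 2*l)
F(w, c) = -34*w + c*(-4 + w) (F(w, c) = -34*w + (w + 2*(-2))*c = -34*w + (w - 4)*c = -34*w + (-4 + w)*c = -34*w + c*(-4 + w))
(-502 + 1248)*F(-13, -17) = (-502 + 1248)*(-34*(-13) - 17*(-4 - 13)) = 746*(442 - 17*(-17)) = 746*(442 + 289) = 746*731 = 545326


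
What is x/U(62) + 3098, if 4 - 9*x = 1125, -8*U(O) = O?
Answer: 868826/279 ≈ 3114.1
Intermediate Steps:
U(O) = -O/8
x = -1121/9 (x = 4/9 - 1/9*1125 = 4/9 - 125 = -1121/9 ≈ -124.56)
x/U(62) + 3098 = -1121/(9*((-1/8*62))) + 3098 = -1121/(9*(-31/4)) + 3098 = -1121/9*(-4/31) + 3098 = 4484/279 + 3098 = 868826/279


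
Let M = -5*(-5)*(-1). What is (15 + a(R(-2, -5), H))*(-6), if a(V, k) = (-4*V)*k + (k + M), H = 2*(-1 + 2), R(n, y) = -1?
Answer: 0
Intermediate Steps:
H = 2 (H = 2*1 = 2)
M = -25 (M = 25*(-1) = -25)
a(V, k) = -25 + k - 4*V*k (a(V, k) = (-4*V)*k + (k - 25) = -4*V*k + (-25 + k) = -25 + k - 4*V*k)
(15 + a(R(-2, -5), H))*(-6) = (15 + (-25 + 2 - 4*(-1)*2))*(-6) = (15 + (-25 + 2 + 8))*(-6) = (15 - 15)*(-6) = 0*(-6) = 0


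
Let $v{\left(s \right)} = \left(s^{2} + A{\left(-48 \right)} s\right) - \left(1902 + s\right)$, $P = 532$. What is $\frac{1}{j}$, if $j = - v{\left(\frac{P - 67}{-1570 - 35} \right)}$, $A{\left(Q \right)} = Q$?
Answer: $\frac{11449}{21612504} \approx 0.00052974$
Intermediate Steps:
$v{\left(s \right)} = -1902 + s^{2} - 49 s$ ($v{\left(s \right)} = \left(s^{2} - 48 s\right) - \left(1902 + s\right) = -1902 + s^{2} - 49 s$)
$j = \frac{21612504}{11449}$ ($j = - (-1902 + \left(\frac{532 - 67}{-1570 - 35}\right)^{2} - 49 \frac{532 - 67}{-1570 - 35}) = - (-1902 + \left(\frac{465}{-1605}\right)^{2} - 49 \frac{465}{-1605}) = - (-1902 + \left(465 \left(- \frac{1}{1605}\right)\right)^{2} - 49 \cdot 465 \left(- \frac{1}{1605}\right)) = - (-1902 + \left(- \frac{31}{107}\right)^{2} - - \frac{1519}{107}) = - (-1902 + \frac{961}{11449} + \frac{1519}{107}) = \left(-1\right) \left(- \frac{21612504}{11449}\right) = \frac{21612504}{11449} \approx 1887.7$)
$\frac{1}{j} = \frac{1}{\frac{21612504}{11449}} = \frac{11449}{21612504}$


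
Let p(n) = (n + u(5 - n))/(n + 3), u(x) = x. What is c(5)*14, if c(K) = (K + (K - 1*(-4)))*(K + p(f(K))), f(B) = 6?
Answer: 9800/9 ≈ 1088.9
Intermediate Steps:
p(n) = 5/(3 + n) (p(n) = (n + (5 - n))/(n + 3) = 5/(3 + n))
c(K) = (4 + 2*K)*(5/9 + K) (c(K) = (K + (K - 1*(-4)))*(K + 5/(3 + 6)) = (K + (K + 4))*(K + 5/9) = (K + (4 + K))*(K + 5*(⅑)) = (4 + 2*K)*(K + 5/9) = (4 + 2*K)*(5/9 + K))
c(5)*14 = (20/9 + 2*5² + (46/9)*5)*14 = (20/9 + 2*25 + 230/9)*14 = (20/9 + 50 + 230/9)*14 = (700/9)*14 = 9800/9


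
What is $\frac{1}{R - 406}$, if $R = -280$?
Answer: $- \frac{1}{686} \approx -0.0014577$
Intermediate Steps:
$\frac{1}{R - 406} = \frac{1}{-280 - 406} = \frac{1}{-686} = - \frac{1}{686}$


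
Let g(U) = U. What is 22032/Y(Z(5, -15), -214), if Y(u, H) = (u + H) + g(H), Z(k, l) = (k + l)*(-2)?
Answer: -54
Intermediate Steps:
Z(k, l) = -2*k - 2*l
Y(u, H) = u + 2*H (Y(u, H) = (u + H) + H = (H + u) + H = u + 2*H)
22032/Y(Z(5, -15), -214) = 22032/((-2*5 - 2*(-15)) + 2*(-214)) = 22032/((-10 + 30) - 428) = 22032/(20 - 428) = 22032/(-408) = 22032*(-1/408) = -54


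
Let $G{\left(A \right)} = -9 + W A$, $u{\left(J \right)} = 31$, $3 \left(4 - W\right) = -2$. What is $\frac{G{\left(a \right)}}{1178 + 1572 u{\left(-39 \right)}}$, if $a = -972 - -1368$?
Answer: $\frac{1839}{49910} \approx 0.036846$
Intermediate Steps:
$W = \frac{14}{3}$ ($W = 4 - - \frac{2}{3} = 4 + \frac{2}{3} = \frac{14}{3} \approx 4.6667$)
$a = 396$ ($a = -972 + 1368 = 396$)
$G{\left(A \right)} = -9 + \frac{14 A}{3}$
$\frac{G{\left(a \right)}}{1178 + 1572 u{\left(-39 \right)}} = \frac{-9 + \frac{14}{3} \cdot 396}{1178 + 1572 \cdot 31} = \frac{-9 + 1848}{1178 + 48732} = \frac{1839}{49910}$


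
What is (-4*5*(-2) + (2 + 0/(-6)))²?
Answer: 1764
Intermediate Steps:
(-4*5*(-2) + (2 + 0/(-6)))² = (-20*(-2) + (2 + 0*(-⅙)))² = (40 + (2 + 0))² = (40 + 2)² = 42² = 1764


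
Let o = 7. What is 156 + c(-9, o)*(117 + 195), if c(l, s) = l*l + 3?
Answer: 26364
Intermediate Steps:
c(l, s) = 3 + l**2 (c(l, s) = l**2 + 3 = 3 + l**2)
156 + c(-9, o)*(117 + 195) = 156 + (3 + (-9)**2)*(117 + 195) = 156 + (3 + 81)*312 = 156 + 84*312 = 156 + 26208 = 26364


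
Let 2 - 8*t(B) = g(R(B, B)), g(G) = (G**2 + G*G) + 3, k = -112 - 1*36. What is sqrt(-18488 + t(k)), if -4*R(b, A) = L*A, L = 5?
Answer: I*sqrt(432710)/4 ≈ 164.45*I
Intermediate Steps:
k = -148 (k = -112 - 36 = -148)
R(b, A) = -5*A/4
g(G) = 3 + 2*G**2 (g(G) = (G**2 + G**2) + 3 = 2*G**2 + 3 = 3 + 2*G**2)
t(B) = -1/8 - 25*B**2/64 (t(B) = 1/4 - (3 + 2*(-5*B/4)**2)/8 = 1/4 - (3 + 2*(25*B**2/16))/8 = 1/4 - (3 + 25*B**2/8)/8 = 1/4 + (-3/8 - 25*B**2/64) = -1/8 - 25*B**2/64)
sqrt(-18488 + t(k)) = sqrt(-18488 + (-1/8 - 25/64*(-148)**2)) = sqrt(-18488 + (-1/8 - 25/64*21904)) = sqrt(-18488 + (-1/8 - 34225/4)) = sqrt(-18488 - 68451/8) = sqrt(-216355/8) = I*sqrt(432710)/4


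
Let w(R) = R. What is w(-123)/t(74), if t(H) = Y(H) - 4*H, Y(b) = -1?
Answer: 41/99 ≈ 0.41414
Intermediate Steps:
t(H) = -1 - 4*H
w(-123)/t(74) = -123/(-1 - 4*74) = -123/(-1 - 296) = -123/(-297) = -123*(-1/297) = 41/99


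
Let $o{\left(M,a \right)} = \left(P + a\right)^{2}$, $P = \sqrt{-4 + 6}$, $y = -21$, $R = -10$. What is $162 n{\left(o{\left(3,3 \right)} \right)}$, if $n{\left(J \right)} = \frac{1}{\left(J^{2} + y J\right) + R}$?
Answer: $- \frac{108}{31} - \frac{27 \sqrt{2}}{62} \approx -4.0997$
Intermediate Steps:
$P = \sqrt{2} \approx 1.4142$
$o{\left(M,a \right)} = \left(a + \sqrt{2}\right)^{2}$ ($o{\left(M,a \right)} = \left(\sqrt{2} + a\right)^{2} = \left(a + \sqrt{2}\right)^{2}$)
$n{\left(J \right)} = \frac{1}{-10 + J^{2} - 21 J}$ ($n{\left(J \right)} = \frac{1}{\left(J^{2} - 21 J\right) - 10} = \frac{1}{-10 + J^{2} - 21 J}$)
$162 n{\left(o{\left(3,3 \right)} \right)} = \frac{162}{-10 + \left(\left(3 + \sqrt{2}\right)^{2}\right)^{2} - 21 \left(3 + \sqrt{2}\right)^{2}} = \frac{162}{-10 + \left(3 + \sqrt{2}\right)^{4} - 21 \left(3 + \sqrt{2}\right)^{2}}$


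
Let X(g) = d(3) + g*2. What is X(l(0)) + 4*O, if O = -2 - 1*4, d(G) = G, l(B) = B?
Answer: -21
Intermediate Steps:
O = -6 (O = -2 - 4 = -6)
X(g) = 3 + 2*g (X(g) = 3 + g*2 = 3 + 2*g)
X(l(0)) + 4*O = (3 + 2*0) + 4*(-6) = (3 + 0) - 24 = 3 - 24 = -21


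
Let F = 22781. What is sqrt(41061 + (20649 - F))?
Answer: sqrt(38929) ≈ 197.30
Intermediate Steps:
sqrt(41061 + (20649 - F)) = sqrt(41061 + (20649 - 1*22781)) = sqrt(41061 + (20649 - 22781)) = sqrt(41061 - 2132) = sqrt(38929)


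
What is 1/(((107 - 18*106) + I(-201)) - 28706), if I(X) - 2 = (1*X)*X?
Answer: 1/9896 ≈ 0.00010105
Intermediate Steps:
I(X) = 2 + X**2 (I(X) = 2 + (1*X)*X = 2 + X*X = 2 + X**2)
1/(((107 - 18*106) + I(-201)) - 28706) = 1/(((107 - 18*106) + (2 + (-201)**2)) - 28706) = 1/(((107 - 1908) + (2 + 40401)) - 28706) = 1/((-1801 + 40403) - 28706) = 1/(38602 - 28706) = 1/9896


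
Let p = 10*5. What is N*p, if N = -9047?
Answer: -452350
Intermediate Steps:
p = 50
N*p = -9047*50 = -452350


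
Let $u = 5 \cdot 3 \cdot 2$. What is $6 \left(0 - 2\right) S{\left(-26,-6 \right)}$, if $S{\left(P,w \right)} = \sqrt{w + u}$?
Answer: $- 24 \sqrt{6} \approx -58.788$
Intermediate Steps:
$u = 30$ ($u = 15 \cdot 2 = 30$)
$S{\left(P,w \right)} = \sqrt{30 + w}$ ($S{\left(P,w \right)} = \sqrt{w + 30} = \sqrt{30 + w}$)
$6 \left(0 - 2\right) S{\left(-26,-6 \right)} = 6 \left(0 - 2\right) \sqrt{30 - 6} = 6 \left(-2\right) \sqrt{24} = - 12 \cdot 2 \sqrt{6} = - 24 \sqrt{6}$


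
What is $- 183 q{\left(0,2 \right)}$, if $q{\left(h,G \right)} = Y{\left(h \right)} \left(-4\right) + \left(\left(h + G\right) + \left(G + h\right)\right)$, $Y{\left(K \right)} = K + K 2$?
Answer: $-732$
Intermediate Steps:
$Y{\left(K \right)} = 3 K$ ($Y{\left(K \right)} = K + 2 K = 3 K$)
$q{\left(h,G \right)} = - 10 h + 2 G$ ($q{\left(h,G \right)} = 3 h \left(-4\right) + \left(\left(h + G\right) + \left(G + h\right)\right) = - 12 h + \left(\left(G + h\right) + \left(G + h\right)\right) = - 12 h + \left(2 G + 2 h\right) = - 10 h + 2 G$)
$- 183 q{\left(0,2 \right)} = - 183 \left(\left(-10\right) 0 + 2 \cdot 2\right) = - 183 \left(0 + 4\right) = \left(-183\right) 4 = -732$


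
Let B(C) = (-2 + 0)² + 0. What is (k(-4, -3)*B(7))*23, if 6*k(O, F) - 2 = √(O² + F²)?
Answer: 322/3 ≈ 107.33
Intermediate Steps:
B(C) = 4 (B(C) = (-2)² + 0 = 4 + 0 = 4)
k(O, F) = ⅓ + √(F² + O²)/6 (k(O, F) = ⅓ + √(O² + F²)/6 = ⅓ + √(F² + O²)/6)
(k(-4, -3)*B(7))*23 = ((⅓ + √((-3)² + (-4)²)/6)*4)*23 = ((⅓ + √(9 + 16)/6)*4)*23 = ((⅓ + √25/6)*4)*23 = ((⅓ + (⅙)*5)*4)*23 = ((⅓ + ⅚)*4)*23 = ((7/6)*4)*23 = (14/3)*23 = 322/3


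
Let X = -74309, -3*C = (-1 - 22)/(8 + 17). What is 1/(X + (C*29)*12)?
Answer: -25/1855057 ≈ -1.3477e-5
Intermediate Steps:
C = 23/75 (C = -(-1 - 22)/(3*(8 + 17)) = -(-23)/(3*25) = -⅓*(-23/25) = 23/75 ≈ 0.30667)
1/(X + (C*29)*12) = 1/(-74309 + ((23/75)*29)*12) = 1/(-74309 + (667/75)*12) = 1/(-74309 + 2668/25) = 1/(-1855057/25) = -25/1855057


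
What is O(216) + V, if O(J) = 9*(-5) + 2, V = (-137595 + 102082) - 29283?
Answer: -64839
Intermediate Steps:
V = -64796 (V = -35513 - 29283 = -64796)
O(J) = -43 (O(J) = -45 + 2 = -43)
O(216) + V = -43 - 64796 = -64839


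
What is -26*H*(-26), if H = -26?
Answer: -17576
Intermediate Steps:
-26*H*(-26) = -26*(-26)*(-26) = 676*(-26) = -17576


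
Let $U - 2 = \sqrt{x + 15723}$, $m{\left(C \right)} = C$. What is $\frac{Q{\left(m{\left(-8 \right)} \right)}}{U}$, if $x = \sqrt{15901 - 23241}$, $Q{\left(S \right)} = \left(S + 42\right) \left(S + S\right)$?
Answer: $- \frac{544}{2 + \sqrt{15723 + 2 i \sqrt{1835}}} \approx -4.2703 + 0.011451 i$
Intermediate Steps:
$Q{\left(S \right)} = 2 S \left(42 + S\right)$ ($Q{\left(S \right)} = \left(42 + S\right) 2 S = 2 S \left(42 + S\right)$)
$x = 2 i \sqrt{1835}$ ($x = \sqrt{-7340} = 2 i \sqrt{1835} \approx 85.674 i$)
$U = 2 + \sqrt{15723 + 2 i \sqrt{1835}}$ ($U = 2 + \sqrt{2 i \sqrt{1835} + 15723} = 2 + \sqrt{15723 + 2 i \sqrt{1835}} \approx 127.39 + 0.34162 i$)
$\frac{Q{\left(m{\left(-8 \right)} \right)}}{U} = \frac{2 \left(-8\right) \left(42 - 8\right)}{2 + \sqrt{15723 + 2 i \sqrt{1835}}} = \frac{2 \left(-8\right) 34}{2 + \sqrt{15723 + 2 i \sqrt{1835}}} = - \frac{544}{2 + \sqrt{15723 + 2 i \sqrt{1835}}}$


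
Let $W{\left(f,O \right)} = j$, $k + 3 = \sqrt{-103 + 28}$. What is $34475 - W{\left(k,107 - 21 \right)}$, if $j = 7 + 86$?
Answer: $34382$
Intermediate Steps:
$j = 93$
$k = -3 + 5 i \sqrt{3}$ ($k = -3 + \sqrt{-103 + 28} = -3 + \sqrt{-75} = -3 + 5 i \sqrt{3} \approx -3.0 + 8.6602 i$)
$W{\left(f,O \right)} = 93$
$34475 - W{\left(k,107 - 21 \right)} = 34475 - 93 = 34382$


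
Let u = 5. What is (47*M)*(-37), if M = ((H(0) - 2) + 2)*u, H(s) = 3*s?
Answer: 0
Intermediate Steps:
M = 0 (M = ((3*0 - 2) + 2)*5 = ((0 - 2) + 2)*5 = (-2 + 2)*5 = 0*5 = 0)
(47*M)*(-37) = (47*0)*(-37) = 0*(-37) = 0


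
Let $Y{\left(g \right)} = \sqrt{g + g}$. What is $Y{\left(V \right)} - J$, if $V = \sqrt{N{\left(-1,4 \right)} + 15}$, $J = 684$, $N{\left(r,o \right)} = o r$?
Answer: $-684 + \sqrt{2} \sqrt[4]{11} \approx -681.42$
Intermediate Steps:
$V = \sqrt{11}$ ($V = \sqrt{4 \left(-1\right) + 15} = \sqrt{-4 + 15} = \sqrt{11} \approx 3.3166$)
$Y{\left(g \right)} = \sqrt{2} \sqrt{g}$ ($Y{\left(g \right)} = \sqrt{2 g} = \sqrt{2} \sqrt{g}$)
$Y{\left(V \right)} - J = \sqrt{2} \sqrt{\sqrt{11}} - 684 = \sqrt{2} \sqrt[4]{11} - 684 = -684 + \sqrt{2} \sqrt[4]{11}$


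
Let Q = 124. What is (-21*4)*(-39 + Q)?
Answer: -7140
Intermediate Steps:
(-21*4)*(-39 + Q) = (-21*4)*(-39 + 124) = -84*85 = -7140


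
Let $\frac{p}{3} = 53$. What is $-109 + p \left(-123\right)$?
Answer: $-19666$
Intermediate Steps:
$p = 159$ ($p = 3 \cdot 53 = 159$)
$-109 + p \left(-123\right) = -109 + 159 \left(-123\right) = -109 - 19557 = -19666$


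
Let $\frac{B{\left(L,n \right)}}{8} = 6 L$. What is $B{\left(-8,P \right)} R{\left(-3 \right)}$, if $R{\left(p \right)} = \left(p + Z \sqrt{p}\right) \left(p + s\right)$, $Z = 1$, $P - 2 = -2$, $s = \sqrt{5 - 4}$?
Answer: $-2304 + 768 i \sqrt{3} \approx -2304.0 + 1330.2 i$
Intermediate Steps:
$s = 1$ ($s = \sqrt{1} = 1$)
$P = 0$ ($P = 2 - 2 = 0$)
$R{\left(p \right)} = \left(1 + p\right) \left(p + \sqrt{p}\right)$ ($R{\left(p \right)} = \left(p + 1 \sqrt{p}\right) \left(p + 1\right) = \left(p + \sqrt{p}\right) \left(1 + p\right) = \left(1 + p\right) \left(p + \sqrt{p}\right)$)
$B{\left(L,n \right)} = 48 L$ ($B{\left(L,n \right)} = 8 \cdot 6 L = 48 L$)
$B{\left(-8,P \right)} R{\left(-3 \right)} = 48 \left(-8\right) \left(-3 + \sqrt{-3} + \left(-3\right)^{2} + \left(-3\right)^{\frac{3}{2}}\right) = - 384 \left(-3 + i \sqrt{3} + 9 - 3 i \sqrt{3}\right) = - 384 \left(6 - 2 i \sqrt{3}\right) = -2304 + 768 i \sqrt{3}$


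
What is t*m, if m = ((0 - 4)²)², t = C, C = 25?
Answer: 6400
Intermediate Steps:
t = 25
m = 256 (m = ((-4)²)² = 16² = 256)
t*m = 25*256 = 6400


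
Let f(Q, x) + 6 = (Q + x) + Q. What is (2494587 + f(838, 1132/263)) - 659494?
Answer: 483069801/263 ≈ 1.8368e+6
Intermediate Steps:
f(Q, x) = -6 + x + 2*Q (f(Q, x) = -6 + ((Q + x) + Q) = -6 + (x + 2*Q) = -6 + x + 2*Q)
(2494587 + f(838, 1132/263)) - 659494 = (2494587 + (-6 + 1132/263 + 2*838)) - 659494 = (2494587 + (-6 + 1132*(1/263) + 1676)) - 659494 = (2494587 + (-6 + 1132/263 + 1676)) - 659494 = (2494587 + 440342/263) - 659494 = 656516723/263 - 659494 = 483069801/263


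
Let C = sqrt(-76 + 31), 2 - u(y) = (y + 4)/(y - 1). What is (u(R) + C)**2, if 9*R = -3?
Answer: -359/16 + 57*I*sqrt(5)/2 ≈ -22.438 + 63.728*I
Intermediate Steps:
R = -1/3 (R = (1/9)*(-3) = -1/3 ≈ -0.33333)
u(y) = 2 - (4 + y)/(-1 + y) (u(y) = 2 - (y + 4)/(y - 1) = 2 - (4 + y)/(-1 + y))
C = 3*I*sqrt(5) (C = sqrt(-45) = 3*I*sqrt(5) ≈ 6.7082*I)
(u(R) + C)**2 = ((-6 - 1/3)/(-1 - 1/3) + 3*I*sqrt(5))**2 = (-19/3/(-4/3) + 3*I*sqrt(5))**2 = (-3/4*(-19/3) + 3*I*sqrt(5))**2 = (19/4 + 3*I*sqrt(5))**2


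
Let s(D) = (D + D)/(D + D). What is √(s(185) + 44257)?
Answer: √44258 ≈ 210.38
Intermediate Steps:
s(D) = 1 (s(D) = (2*D)/((2*D)) = (2*D)*(1/(2*D)) = 1)
√(s(185) + 44257) = √(1 + 44257) = √44258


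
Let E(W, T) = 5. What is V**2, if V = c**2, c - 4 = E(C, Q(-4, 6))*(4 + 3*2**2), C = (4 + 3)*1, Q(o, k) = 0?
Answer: 49787136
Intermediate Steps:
C = 7 (C = 7*1 = 7)
c = 84 (c = 4 + 5*(4 + 3*2**2) = 4 + 5*(4 + 3*4) = 4 + 5*(4 + 12) = 4 + 5*16 = 4 + 80 = 84)
V = 7056 (V = 84**2 = 7056)
V**2 = 7056**2 = 49787136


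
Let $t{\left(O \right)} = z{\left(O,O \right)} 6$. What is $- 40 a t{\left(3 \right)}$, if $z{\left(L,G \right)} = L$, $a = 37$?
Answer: $-26640$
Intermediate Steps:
$t{\left(O \right)} = 6 O$ ($t{\left(O \right)} = O 6 = 6 O$)
$- 40 a t{\left(3 \right)} = \left(-40\right) 37 \cdot 6 \cdot 3 = \left(-1480\right) 18 = -26640$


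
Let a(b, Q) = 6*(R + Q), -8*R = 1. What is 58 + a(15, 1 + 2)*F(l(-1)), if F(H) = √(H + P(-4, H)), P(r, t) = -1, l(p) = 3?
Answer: 58 + 69*√2/4 ≈ 82.395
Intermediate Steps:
R = -⅛ (R = -⅛*1 = -⅛ ≈ -0.12500)
a(b, Q) = -¾ + 6*Q (a(b, Q) = 6*(-⅛ + Q) = -¾ + 6*Q)
F(H) = √(-1 + H) (F(H) = √(H - 1) = √(-1 + H))
58 + a(15, 1 + 2)*F(l(-1)) = 58 + (-¾ + 6*(1 + 2))*√(-1 + 3) = 58 + (-¾ + 6*3)*√2 = 58 + (-¾ + 18)*√2 = 58 + 69*√2/4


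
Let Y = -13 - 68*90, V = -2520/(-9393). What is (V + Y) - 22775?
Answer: -90510108/3131 ≈ -28908.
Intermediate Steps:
V = 840/3131 (V = -2520*(-1/9393) = 840/3131 ≈ 0.26828)
Y = -6133 (Y = -13 - 6120 = -6133)
(V + Y) - 22775 = (840/3131 - 6133) - 22775 = -19201583/3131 - 22775 = -90510108/3131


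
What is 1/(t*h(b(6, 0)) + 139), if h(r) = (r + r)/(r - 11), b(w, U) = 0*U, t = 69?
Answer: 1/139 ≈ 0.0071942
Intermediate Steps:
b(w, U) = 0
h(r) = 2*r/(-11 + r) (h(r) = (2*r)/(-11 + r) = 2*r/(-11 + r))
1/(t*h(b(6, 0)) + 139) = 1/(69*(2*0/(-11 + 0)) + 139) = 1/(69*(2*0/(-11)) + 139) = 1/(69*(2*0*(-1/11)) + 139) = 1/(69*0 + 139) = 1/(0 + 139) = 1/139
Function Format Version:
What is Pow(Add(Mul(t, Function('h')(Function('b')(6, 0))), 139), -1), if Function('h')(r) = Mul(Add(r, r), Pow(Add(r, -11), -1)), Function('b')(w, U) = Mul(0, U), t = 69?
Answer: Rational(1, 139) ≈ 0.0071942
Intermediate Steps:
Function('b')(w, U) = 0
Function('h')(r) = Mul(2, r, Pow(Add(-11, r), -1)) (Function('h')(r) = Mul(Mul(2, r), Pow(Add(-11, r), -1)) = Mul(2, r, Pow(Add(-11, r), -1)))
Pow(Add(Mul(t, Function('h')(Function('b')(6, 0))), 139), -1) = Pow(Add(Mul(69, Mul(2, 0, Pow(Add(-11, 0), -1))), 139), -1) = Pow(Add(Mul(69, Mul(2, 0, Pow(-11, -1))), 139), -1) = Pow(Add(Mul(69, Mul(2, 0, Rational(-1, 11))), 139), -1) = Pow(Add(Mul(69, 0), 139), -1) = Pow(Add(0, 139), -1) = Pow(139, -1) = Rational(1, 139)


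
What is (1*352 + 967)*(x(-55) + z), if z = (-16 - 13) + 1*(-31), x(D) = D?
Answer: -151685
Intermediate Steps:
z = -60 (z = -29 - 31 = -60)
(1*352 + 967)*(x(-55) + z) = (1*352 + 967)*(-55 - 60) = (352 + 967)*(-115) = 1319*(-115) = -151685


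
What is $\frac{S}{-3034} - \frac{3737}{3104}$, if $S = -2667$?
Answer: $- \frac{1529845}{4708768} \approx -0.32489$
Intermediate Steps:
$\frac{S}{-3034} - \frac{3737}{3104} = - \frac{2667}{-3034} - \frac{3737}{3104} = \left(-2667\right) \left(- \frac{1}{3034}\right) - \frac{3737}{3104} = \frac{2667}{3034} - \frac{3737}{3104} = - \frac{1529845}{4708768}$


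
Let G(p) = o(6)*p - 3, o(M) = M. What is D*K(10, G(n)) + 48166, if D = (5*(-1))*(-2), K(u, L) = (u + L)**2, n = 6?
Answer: 66656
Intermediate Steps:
G(p) = -3 + 6*p (G(p) = 6*p - 3 = -3 + 6*p)
K(u, L) = (L + u)**2
D = 10 (D = -5*(-2) = 10)
D*K(10, G(n)) + 48166 = 10*((-3 + 6*6) + 10)**2 + 48166 = 10*((-3 + 36) + 10)**2 + 48166 = 10*(33 + 10)**2 + 48166 = 10*43**2 + 48166 = 10*1849 + 48166 = 18490 + 48166 = 66656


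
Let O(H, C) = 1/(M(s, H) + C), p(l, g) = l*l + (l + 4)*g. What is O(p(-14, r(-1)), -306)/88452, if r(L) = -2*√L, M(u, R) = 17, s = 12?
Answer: -1/25562628 ≈ -3.9120e-8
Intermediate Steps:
p(l, g) = l² + g*(4 + l) (p(l, g) = l² + (4 + l)*g = l² + g*(4 + l))
O(H, C) = 1/(17 + C)
O(p(-14, r(-1)), -306)/88452 = 1/((17 - 306)*88452) = (1/88452)/(-289) = -1/289*1/88452 = -1/25562628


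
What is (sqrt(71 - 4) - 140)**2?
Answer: (140 - sqrt(67))**2 ≈ 17375.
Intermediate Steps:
(sqrt(71 - 4) - 140)**2 = (sqrt(67) - 140)**2 = (-140 + sqrt(67))**2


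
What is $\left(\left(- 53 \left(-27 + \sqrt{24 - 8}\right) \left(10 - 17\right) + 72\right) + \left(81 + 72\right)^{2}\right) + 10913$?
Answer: $25861$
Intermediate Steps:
$\left(\left(- 53 \left(-27 + \sqrt{24 - 8}\right) \left(10 - 17\right) + 72\right) + \left(81 + 72\right)^{2}\right) + 10913 = \left(\left(- 53 \left(-27 + \sqrt{16}\right) \left(-7\right) + 72\right) + 153^{2}\right) + 10913 = \left(\left(- 53 \left(-27 + 4\right) \left(-7\right) + 72\right) + 23409\right) + 10913 = \left(\left(- 53 \left(\left(-23\right) \left(-7\right)\right) + 72\right) + 23409\right) + 10913 = \left(\left(\left(-53\right) 161 + 72\right) + 23409\right) + 10913 = \left(\left(-8533 + 72\right) + 23409\right) + 10913 = \left(-8461 + 23409\right) + 10913 = 14948 + 10913 = 25861$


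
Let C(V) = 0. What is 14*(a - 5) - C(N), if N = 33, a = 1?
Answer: -56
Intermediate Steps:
14*(a - 5) - C(N) = 14*(1 - 5) - 1*0 = 14*(-4) + 0 = -56 + 0 = -56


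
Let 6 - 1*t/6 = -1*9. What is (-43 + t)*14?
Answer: 658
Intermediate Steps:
t = 90 (t = 36 - (-6)*9 = 36 - 6*(-9) = 36 + 54 = 90)
(-43 + t)*14 = (-43 + 90)*14 = 47*14 = 658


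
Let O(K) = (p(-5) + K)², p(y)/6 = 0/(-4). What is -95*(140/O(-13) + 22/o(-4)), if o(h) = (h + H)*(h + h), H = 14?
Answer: -71079/1352 ≈ -52.573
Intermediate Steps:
p(y) = 0 (p(y) = 6*(0/(-4)) = 6*(0*(-¼)) = 6*0 = 0)
O(K) = K² (O(K) = (0 + K)² = K²)
o(h) = 2*h*(14 + h) (o(h) = (h + 14)*(h + h) = (14 + h)*(2*h) = 2*h*(14 + h))
-95*(140/O(-13) + 22/o(-4)) = -95*(140/((-13)²) + 22/((2*(-4)*(14 - 4)))) = -95*(140/169 + 22/((2*(-4)*10))) = -95*(140*(1/169) + 22/(-80)) = -95*(140/169 + 22*(-1/80)) = -95*(140/169 - 11/40) = -95*3741/6760 = -71079/1352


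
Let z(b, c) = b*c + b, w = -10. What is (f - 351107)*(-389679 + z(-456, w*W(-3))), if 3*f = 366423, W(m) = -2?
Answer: 91415820330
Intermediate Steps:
f = 122141 (f = (⅓)*366423 = 122141)
z(b, c) = b + b*c
(f - 351107)*(-389679 + z(-456, w*W(-3))) = (122141 - 351107)*(-389679 - 456*(1 - 10*(-2))) = -228966*(-389679 - 456*(1 + 20)) = -228966*(-389679 - 456*21) = -228966*(-389679 - 9576) = -228966*(-399255) = 91415820330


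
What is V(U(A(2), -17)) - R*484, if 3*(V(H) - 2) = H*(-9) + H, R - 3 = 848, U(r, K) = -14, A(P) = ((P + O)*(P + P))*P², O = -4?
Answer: -1235534/3 ≈ -4.1184e+5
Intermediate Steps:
A(P) = 2*P³*(-4 + P) (A(P) = ((P - 4)*(P + P))*P² = ((-4 + P)*(2*P))*P² = (2*P*(-4 + P))*P² = 2*P³*(-4 + P))
R = 851 (R = 3 + 848 = 851)
V(H) = 2 - 8*H/3 (V(H) = 2 + (H*(-9) + H)/3 = 2 + (-9*H + H)/3 = 2 + (-8*H)/3 = 2 - 8*H/3)
V(U(A(2), -17)) - R*484 = (2 - 8/3*(-14)) - 851*484 = (2 + 112/3) - 1*411884 = 118/3 - 411884 = -1235534/3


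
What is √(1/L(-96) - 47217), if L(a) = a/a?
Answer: 4*I*√2951 ≈ 217.29*I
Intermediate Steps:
L(a) = 1
√(1/L(-96) - 47217) = √(1/1 - 47217) = √(1 - 47217) = √(-47216) = 4*I*√2951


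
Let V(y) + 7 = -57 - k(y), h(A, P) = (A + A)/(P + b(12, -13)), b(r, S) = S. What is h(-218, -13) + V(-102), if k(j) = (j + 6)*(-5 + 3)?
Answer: -3110/13 ≈ -239.23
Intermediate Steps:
h(A, P) = 2*A/(-13 + P) (h(A, P) = (A + A)/(P - 13) = (2*A)/(-13 + P) = 2*A/(-13 + P))
k(j) = -12 - 2*j (k(j) = (6 + j)*(-2) = -12 - 2*j)
V(y) = -52 + 2*y (V(y) = -7 + (-57 - (-12 - 2*y)) = -7 + (-57 + (12 + 2*y)) = -7 + (-45 + 2*y) = -52 + 2*y)
h(-218, -13) + V(-102) = 2*(-218)/(-13 - 13) + (-52 + 2*(-102)) = 2*(-218)/(-26) + (-52 - 204) = 2*(-218)*(-1/26) - 256 = 218/13 - 256 = -3110/13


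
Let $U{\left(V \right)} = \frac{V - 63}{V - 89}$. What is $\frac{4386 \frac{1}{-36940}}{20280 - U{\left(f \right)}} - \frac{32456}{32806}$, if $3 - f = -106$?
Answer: $- \frac{6077894514911}{6143401138957} \approx -0.98934$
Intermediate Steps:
$f = 109$ ($f = 3 - -106 = 3 + 106 = 109$)
$U{\left(V \right)} = \frac{-63 + V}{-89 + V}$
$\frac{4386 \frac{1}{-36940}}{20280 - U{\left(f \right)}} - \frac{32456}{32806} = \frac{4386 \frac{1}{-36940}}{20280 - \frac{-63 + 109}{-89 + 109}} - \frac{32456}{32806} = \frac{4386 \left(- \frac{1}{36940}\right)}{20280 - \frac{1}{20} \cdot 46} - \frac{16228}{16403} = - \frac{2193}{18470 \left(20280 - \frac{1}{20} \cdot 46\right)} - \frac{16228}{16403} = - \frac{2193}{18470 \left(20280 - \frac{23}{10}\right)} - \frac{16228}{16403} = - \frac{2193}{18470 \cdot \frac{202777}{10}} - \frac{16228}{16403} = \left(- \frac{2193}{18470}\right) \frac{10}{202777} - \frac{16228}{16403} = - \frac{2193}{374529119} - \frac{16228}{16403} = - \frac{6077894514911}{6143401138957}$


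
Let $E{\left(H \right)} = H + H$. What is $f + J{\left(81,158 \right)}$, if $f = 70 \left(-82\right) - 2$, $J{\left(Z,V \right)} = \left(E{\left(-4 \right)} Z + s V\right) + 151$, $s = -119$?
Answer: $-25041$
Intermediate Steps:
$E{\left(H \right)} = 2 H$
$J{\left(Z,V \right)} = 151 - 119 V - 8 Z$ ($J{\left(Z,V \right)} = \left(2 \left(-4\right) Z - 119 V\right) + 151 = \left(- 8 Z - 119 V\right) + 151 = \left(- 119 V - 8 Z\right) + 151 = 151 - 119 V - 8 Z$)
$f = -5742$ ($f = -5740 - 2 = -5742$)
$f + J{\left(81,158 \right)} = -5742 - 19299 = -25041$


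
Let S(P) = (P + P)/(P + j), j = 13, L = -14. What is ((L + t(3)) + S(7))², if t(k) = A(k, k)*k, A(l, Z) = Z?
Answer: 1849/100 ≈ 18.490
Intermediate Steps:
t(k) = k² (t(k) = k*k = k²)
S(P) = 2*P/(13 + P) (S(P) = (P + P)/(P + 13) = (2*P)/(13 + P) = 2*P/(13 + P))
((L + t(3)) + S(7))² = ((-14 + 3²) + 2*7/(13 + 7))² = ((-14 + 9) + 2*7/20)² = (-5 + 2*7*(1/20))² = (-5 + 7/10)² = (-43/10)² = 1849/100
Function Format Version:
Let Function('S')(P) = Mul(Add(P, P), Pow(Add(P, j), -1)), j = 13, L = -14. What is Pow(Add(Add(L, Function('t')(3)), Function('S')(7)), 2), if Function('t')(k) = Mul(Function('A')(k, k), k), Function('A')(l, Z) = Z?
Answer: Rational(1849, 100) ≈ 18.490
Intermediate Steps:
Function('t')(k) = Pow(k, 2) (Function('t')(k) = Mul(k, k) = Pow(k, 2))
Function('S')(P) = Mul(2, P, Pow(Add(13, P), -1)) (Function('S')(P) = Mul(Add(P, P), Pow(Add(P, 13), -1)) = Mul(Mul(2, P), Pow(Add(13, P), -1)) = Mul(2, P, Pow(Add(13, P), -1)))
Pow(Add(Add(L, Function('t')(3)), Function('S')(7)), 2) = Pow(Add(Add(-14, Pow(3, 2)), Mul(2, 7, Pow(Add(13, 7), -1))), 2) = Pow(Add(Add(-14, 9), Mul(2, 7, Pow(20, -1))), 2) = Pow(Add(-5, Mul(2, 7, Rational(1, 20))), 2) = Pow(Add(-5, Rational(7, 10)), 2) = Pow(Rational(-43, 10), 2) = Rational(1849, 100)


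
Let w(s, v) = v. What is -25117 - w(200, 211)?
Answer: -25328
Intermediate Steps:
-25117 - w(200, 211) = -25117 - 1*211 = -25117 - 211 = -25328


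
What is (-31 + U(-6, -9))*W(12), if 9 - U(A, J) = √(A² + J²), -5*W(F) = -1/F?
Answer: -11/30 - √13/20 ≈ -0.54694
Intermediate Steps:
W(F) = 1/(5*F) (W(F) = -(-1)/(5*F) = 1/(5*F))
U(A, J) = 9 - √(A² + J²)
(-31 + U(-6, -9))*W(12) = (-31 + (9 - √((-6)² + (-9)²)))*((⅕)/12) = (-31 + (9 - √(36 + 81)))*((⅕)*(1/12)) = (-31 + (9 - √117))*(1/60) = (-31 + (9 - 3*√13))*(1/60) = (-22 - 3*√13)*(1/60) = -11/30 - √13/20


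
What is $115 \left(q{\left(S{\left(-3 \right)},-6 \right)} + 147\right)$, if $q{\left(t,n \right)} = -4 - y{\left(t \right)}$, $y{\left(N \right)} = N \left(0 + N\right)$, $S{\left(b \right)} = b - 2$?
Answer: $13570$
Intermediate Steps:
$S{\left(b \right)} = -2 + b$
$y{\left(N \right)} = N^{2}$ ($y{\left(N \right)} = N N = N^{2}$)
$q{\left(t,n \right)} = -4 - t^{2}$
$115 \left(q{\left(S{\left(-3 \right)},-6 \right)} + 147\right) = 115 \left(\left(-4 - \left(-2 - 3\right)^{2}\right) + 147\right) = 115 \left(\left(-4 - \left(-5\right)^{2}\right) + 147\right) = 115 \left(\left(-4 - 25\right) + 147\right) = 115 \left(-29 + 147\right) = 115 \cdot 118 = 13570$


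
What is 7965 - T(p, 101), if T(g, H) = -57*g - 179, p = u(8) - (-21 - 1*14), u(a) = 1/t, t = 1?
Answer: 10196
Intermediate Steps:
u(a) = 1 (u(a) = 1/1 = 1)
p = 36 (p = 1 - (-21 - 1*14) = 1 - (-21 - 14) = 1 - 1*(-35) = 1 + 35 = 36)
T(g, H) = -179 - 57*g
7965 - T(p, 101) = 7965 - (-179 - 57*36) = 7965 - (-179 - 2052) = 7965 - 1*(-2231) = 7965 + 2231 = 10196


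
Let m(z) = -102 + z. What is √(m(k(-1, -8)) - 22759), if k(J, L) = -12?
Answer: I*√22873 ≈ 151.24*I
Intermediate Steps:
√(m(k(-1, -8)) - 22759) = √((-102 - 12) - 22759) = √(-114 - 22759) = √(-22873) = I*√22873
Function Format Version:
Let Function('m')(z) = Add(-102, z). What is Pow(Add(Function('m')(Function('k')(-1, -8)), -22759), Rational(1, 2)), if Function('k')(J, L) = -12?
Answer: Mul(I, Pow(22873, Rational(1, 2))) ≈ Mul(151.24, I)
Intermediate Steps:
Pow(Add(Function('m')(Function('k')(-1, -8)), -22759), Rational(1, 2)) = Pow(Add(Add(-102, -12), -22759), Rational(1, 2)) = Pow(Add(-114, -22759), Rational(1, 2)) = Pow(-22873, Rational(1, 2)) = Mul(I, Pow(22873, Rational(1, 2)))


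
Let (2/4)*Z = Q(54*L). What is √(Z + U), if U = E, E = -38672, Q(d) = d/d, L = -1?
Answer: I*√38670 ≈ 196.65*I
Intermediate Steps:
Q(d) = 1
U = -38672
Z = 2 (Z = 2*1 = 2)
√(Z + U) = √(2 - 38672) = √(-38670) = I*√38670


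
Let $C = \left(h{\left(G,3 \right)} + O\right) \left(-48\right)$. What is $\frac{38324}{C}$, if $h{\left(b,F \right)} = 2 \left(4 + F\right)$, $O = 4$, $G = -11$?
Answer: $- \frac{9581}{216} \approx -44.357$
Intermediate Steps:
$h{\left(b,F \right)} = 8 + 2 F$
$C = -864$ ($C = \left(\left(8 + 2 \cdot 3\right) + 4\right) \left(-48\right) = \left(\left(8 + 6\right) + 4\right) \left(-48\right) = \left(14 + 4\right) \left(-48\right) = 18 \left(-48\right) = -864$)
$\frac{38324}{C} = \frac{38324}{-864} = 38324 \left(- \frac{1}{864}\right) = - \frac{9581}{216}$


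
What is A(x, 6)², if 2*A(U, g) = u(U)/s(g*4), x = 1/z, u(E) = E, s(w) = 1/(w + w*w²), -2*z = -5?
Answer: 191767104/25 ≈ 7.6707e+6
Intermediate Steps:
z = 5/2 (z = -½*(-5) = 5/2 ≈ 2.5000)
s(w) = 1/(w + w³)
x = ⅖ (x = 1/(5/2) = ⅖ ≈ 0.40000)
A(U, g) = U*(4*g + 64*g³)/2 (A(U, g) = (U/(1/(g*4 + (g*4)³)))/2 = (U/(1/(4*g + (4*g)³)))/2 = (U/(1/(4*g + 64*g³)))/2 = (U*(4*g + 64*g³))/2 = U*(4*g + 64*g³)/2)
A(x, 6)² = (2*(⅖)*6*(1 + 16*6²))² = (2*(⅖)*6*(1 + 16*36))² = (2*(⅖)*6*(1 + 576))² = (2*(⅖)*6*577)² = (13848/5)² = 191767104/25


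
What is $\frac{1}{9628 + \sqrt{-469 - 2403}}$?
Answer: $\frac{2407}{23175314} - \frac{i \sqrt{718}}{46350628} \approx 0.00010386 - 5.781 \cdot 10^{-7} i$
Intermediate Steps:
$\frac{1}{9628 + \sqrt{-469 - 2403}} = \frac{1}{9628 + \sqrt{-2872}} = \frac{1}{9628 + 2 i \sqrt{718}}$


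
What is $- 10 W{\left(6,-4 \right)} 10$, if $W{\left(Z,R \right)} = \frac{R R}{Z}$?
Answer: $- \frac{800}{3} \approx -266.67$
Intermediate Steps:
$W{\left(Z,R \right)} = \frac{R^{2}}{Z}$
$- 10 W{\left(6,-4 \right)} 10 = - 10 \frac{\left(-4\right)^{2}}{6} \cdot 10 = - 10 \cdot 16 \cdot \frac{1}{6} \cdot 10 = \left(-10\right) \frac{8}{3} \cdot 10 = \left(- \frac{80}{3}\right) 10 = - \frac{800}{3}$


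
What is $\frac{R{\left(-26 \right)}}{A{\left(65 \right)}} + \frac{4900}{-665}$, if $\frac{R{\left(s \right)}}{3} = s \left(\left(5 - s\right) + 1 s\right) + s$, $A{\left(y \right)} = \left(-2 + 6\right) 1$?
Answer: $- \frac{2363}{19} \approx -124.37$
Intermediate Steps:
$A{\left(y \right)} = 4$ ($A{\left(y \right)} = 4 \cdot 1 = 4$)
$R{\left(s \right)} = 18 s$ ($R{\left(s \right)} = 3 \left(s \left(\left(5 - s\right) + 1 s\right) + s\right) = 3 \left(s \left(\left(5 - s\right) + s\right) + s\right) = 3 \left(s 5 + s\right) = 3 \left(5 s + s\right) = 3 \cdot 6 s = 18 s$)
$\frac{R{\left(-26 \right)}}{A{\left(65 \right)}} + \frac{4900}{-665} = \frac{18 \left(-26\right)}{4} + \frac{4900}{-665} = \left(-468\right) \frac{1}{4} + 4900 \left(- \frac{1}{665}\right) = -117 - \frac{140}{19} = - \frac{2363}{19}$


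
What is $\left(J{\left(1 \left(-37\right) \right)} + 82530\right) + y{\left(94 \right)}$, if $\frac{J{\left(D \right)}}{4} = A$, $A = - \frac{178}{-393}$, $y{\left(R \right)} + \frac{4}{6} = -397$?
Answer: $\frac{10759573}{131} \approx 82134.0$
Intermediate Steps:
$y{\left(R \right)} = - \frac{1193}{3}$ ($y{\left(R \right)} = - \frac{2}{3} - 397 = - \frac{1193}{3}$)
$A = \frac{178}{393}$ ($A = \left(-178\right) \left(- \frac{1}{393}\right) = \frac{178}{393} \approx 0.45293$)
$J{\left(D \right)} = \frac{712}{393}$ ($J{\left(D \right)} = 4 \cdot \frac{178}{393} = \frac{712}{393}$)
$\left(J{\left(1 \left(-37\right) \right)} + 82530\right) + y{\left(94 \right)} = \left(\frac{712}{393} + 82530\right) - \frac{1193}{3} = \frac{32435002}{393} - \frac{1193}{3} = \frac{10759573}{131}$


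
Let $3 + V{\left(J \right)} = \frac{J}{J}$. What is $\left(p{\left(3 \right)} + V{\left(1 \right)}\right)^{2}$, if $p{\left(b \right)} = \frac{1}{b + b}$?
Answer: $\frac{121}{36} \approx 3.3611$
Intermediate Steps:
$V{\left(J \right)} = -2$ ($V{\left(J \right)} = -3 + \frac{J}{J} = -3 + 1 = -2$)
$p{\left(b \right)} = \frac{1}{2 b}$
$\left(p{\left(3 \right)} + V{\left(1 \right)}\right)^{2} = \left(\frac{1}{2 \cdot 3} - 2\right)^{2} = \left(\frac{1}{2} \cdot \frac{1}{3} - 2\right)^{2} = \left(\frac{1}{6} - 2\right)^{2} = \left(- \frac{11}{6}\right)^{2} = \frac{121}{36}$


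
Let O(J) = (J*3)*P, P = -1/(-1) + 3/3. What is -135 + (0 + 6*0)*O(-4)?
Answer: -135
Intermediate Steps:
P = 2 (P = -1*(-1) + 3*(⅓) = 1 + 1 = 2)
O(J) = 6*J (O(J) = (J*3)*2 = (3*J)*2 = 6*J)
-135 + (0 + 6*0)*O(-4) = -135 + (0 + 6*0)*(6*(-4)) = -135 + (0 + 0)*(-24) = -135 + 0*(-24) = -135 + 0 = -135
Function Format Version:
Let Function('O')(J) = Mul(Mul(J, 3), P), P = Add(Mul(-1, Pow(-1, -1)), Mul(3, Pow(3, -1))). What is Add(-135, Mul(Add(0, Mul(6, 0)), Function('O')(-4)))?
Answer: -135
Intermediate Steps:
P = 2 (P = Add(Mul(-1, -1), Mul(3, Rational(1, 3))) = Add(1, 1) = 2)
Function('O')(J) = Mul(6, J) (Function('O')(J) = Mul(Mul(J, 3), 2) = Mul(Mul(3, J), 2) = Mul(6, J))
Add(-135, Mul(Add(0, Mul(6, 0)), Function('O')(-4))) = Add(-135, Mul(Add(0, Mul(6, 0)), Mul(6, -4))) = Add(-135, Mul(Add(0, 0), -24)) = Add(-135, Mul(0, -24)) = Add(-135, 0) = -135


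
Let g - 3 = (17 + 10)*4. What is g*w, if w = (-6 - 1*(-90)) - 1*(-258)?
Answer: 37962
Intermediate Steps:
w = 342 (w = (-6 + 90) + 258 = 84 + 258 = 342)
g = 111 (g = 3 + (17 + 10)*4 = 3 + 27*4 = 3 + 108 = 111)
g*w = 111*342 = 37962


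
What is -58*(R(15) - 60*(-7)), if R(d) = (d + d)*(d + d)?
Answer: -76560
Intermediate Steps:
R(d) = 4*d² (R(d) = (2*d)*(2*d) = 4*d²)
-58*(R(15) - 60*(-7)) = -58*(4*15² - 60*(-7)) = -58*(4*225 + 420) = -58*(900 + 420) = -58*1320 = -76560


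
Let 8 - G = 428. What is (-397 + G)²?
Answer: 667489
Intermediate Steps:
G = -420 (G = 8 - 1*428 = 8 - 428 = -420)
(-397 + G)² = (-397 - 420)² = (-817)² = 667489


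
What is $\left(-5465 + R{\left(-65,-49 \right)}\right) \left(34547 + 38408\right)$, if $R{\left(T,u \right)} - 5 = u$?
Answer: $-401909095$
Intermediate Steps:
$R{\left(T,u \right)} = 5 + u$
$\left(-5465 + R{\left(-65,-49 \right)}\right) \left(34547 + 38408\right) = \left(-5465 + \left(5 - 49\right)\right) \left(34547 + 38408\right) = \left(-5465 - 44\right) 72955 = \left(-5509\right) 72955 = -401909095$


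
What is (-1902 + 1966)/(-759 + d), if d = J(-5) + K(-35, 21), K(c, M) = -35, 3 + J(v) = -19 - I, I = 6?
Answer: -32/411 ≈ -0.077859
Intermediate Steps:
J(v) = -28 (J(v) = -3 + (-19 - 1*6) = -3 + (-19 - 6) = -3 - 25 = -28)
d = -63 (d = -28 - 35 = -63)
(-1902 + 1966)/(-759 + d) = (-1902 + 1966)/(-759 - 63) = 64/(-822) = 64*(-1/822) = -32/411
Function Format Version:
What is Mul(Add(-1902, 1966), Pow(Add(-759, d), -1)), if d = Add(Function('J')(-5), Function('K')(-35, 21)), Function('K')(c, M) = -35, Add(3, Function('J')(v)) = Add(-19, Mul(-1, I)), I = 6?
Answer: Rational(-32, 411) ≈ -0.077859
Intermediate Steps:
Function('J')(v) = -28 (Function('J')(v) = Add(-3, Add(-19, Mul(-1, 6))) = Add(-3, Add(-19, -6)) = Add(-3, -25) = -28)
d = -63 (d = Add(-28, -35) = -63)
Mul(Add(-1902, 1966), Pow(Add(-759, d), -1)) = Mul(Add(-1902, 1966), Pow(Add(-759, -63), -1)) = Mul(64, Pow(-822, -1)) = Mul(64, Rational(-1, 822)) = Rational(-32, 411)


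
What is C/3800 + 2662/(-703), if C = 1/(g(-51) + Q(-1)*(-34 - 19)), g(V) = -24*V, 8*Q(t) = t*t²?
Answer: -655184713/173025875 ≈ -3.7866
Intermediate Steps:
Q(t) = t³/8 (Q(t) = (t*t²)/8 = t³/8)
C = 8/9845 (C = 1/(-24*(-51) + ((⅛)*(-1)³)*(-34 - 19)) = 1/(1224 + ((⅛)*(-1))*(-53)) = 1/(1224 - ⅛*(-53)) = 1/(1224 + 53/8) = 1/(9845/8) = 8/9845 ≈ 0.00081259)
C/3800 + 2662/(-703) = (8/9845)/3800 + 2662/(-703) = (8/9845)*(1/3800) + 2662*(-1/703) = 1/4676375 - 2662/703 = -655184713/173025875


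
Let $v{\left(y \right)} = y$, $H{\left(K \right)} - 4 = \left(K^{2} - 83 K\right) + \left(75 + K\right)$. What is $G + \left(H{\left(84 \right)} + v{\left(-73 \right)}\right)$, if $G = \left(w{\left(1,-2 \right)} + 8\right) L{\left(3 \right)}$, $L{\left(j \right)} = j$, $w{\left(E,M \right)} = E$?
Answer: $201$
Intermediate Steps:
$H{\left(K \right)} = 79 + K^{2} - 82 K$ ($H{\left(K \right)} = 4 + \left(\left(K^{2} - 83 K\right) + \left(75 + K\right)\right) = 4 + \left(75 + K^{2} - 82 K\right) = 79 + K^{2} - 82 K$)
$G = 27$ ($G = \left(1 + 8\right) 3 = 9 \cdot 3 = 27$)
$G + \left(H{\left(84 \right)} + v{\left(-73 \right)}\right) = 27 + \left(\left(79 + 84^{2} - 6888\right) - 73\right) = 27 + \left(\left(79 + 7056 - 6888\right) - 73\right) = 27 + \left(247 - 73\right) = 27 + 174 = 201$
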